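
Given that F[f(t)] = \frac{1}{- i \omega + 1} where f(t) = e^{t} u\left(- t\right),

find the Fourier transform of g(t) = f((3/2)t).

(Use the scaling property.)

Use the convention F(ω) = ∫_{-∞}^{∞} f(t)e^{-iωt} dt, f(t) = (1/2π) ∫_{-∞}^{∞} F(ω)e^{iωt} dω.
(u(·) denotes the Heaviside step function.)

F[g](ω) = - \frac{2}{2 i \omega - 3}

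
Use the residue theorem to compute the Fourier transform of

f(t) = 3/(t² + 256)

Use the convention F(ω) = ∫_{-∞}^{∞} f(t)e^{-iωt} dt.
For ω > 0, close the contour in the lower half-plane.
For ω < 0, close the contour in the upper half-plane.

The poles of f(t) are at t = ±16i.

Let g(z) = f(z)e^{-iωz}; for large |z| the factor e^{-iωz} decays in the lower half-plane when ω > 0 and in the upper half-plane when ω < 0.

Case ω > 0 (lower half-plane, clockwise contour ⇒ F(ω) = -2πi·ΣRes):
  Res_{z = - 16 i} g(z) = \frac{3 i e^{- 16 \omega}}{32}
  F(ω) = -2πi·ΣRes = \frac{3 \pi e^{- 16 \omega}}{16}

Case ω < 0 (upper half-plane, counterclockwise contour ⇒ F(ω) = +2πi·ΣRes):
  Res_{z = 16 i} g(z) = - \frac{3 i e^{16 \omega}}{32}
  F(ω) = 2πi·ΣRes = \frac{3 \pi e^{16 \omega}}{16}

Both cases combine into a single formula in |ω|:

F(ω) = \frac{3 \pi e^{- 16 \left|{\omega}\right|}}{16}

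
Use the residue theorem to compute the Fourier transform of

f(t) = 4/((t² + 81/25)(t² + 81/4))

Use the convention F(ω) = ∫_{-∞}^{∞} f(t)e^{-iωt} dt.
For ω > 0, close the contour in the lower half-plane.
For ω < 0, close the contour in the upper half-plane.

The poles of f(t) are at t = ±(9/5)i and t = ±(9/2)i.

Let g(z) = f(z)e^{-iωz}; for large |z| the factor e^{-iωz} decays in the lower half-plane when ω > 0 and in the upper half-plane when ω < 0.

Case ω > 0 (lower half-plane, clockwise contour ⇒ F(ω) = -2πi·ΣRes):
  Res_{z = - \frac{9 i}{5}} g(z) = \frac{1000 i e^{- \frac{9 \omega}{5}}}{15309}
  Res_{z = - \frac{9 i}{2}} g(z) = - \frac{400 i e^{- \frac{9 \omega}{2}}}{15309}
  F(ω) = -2πi·ΣRes = - \frac{800 \pi e^{- \frac{9 \omega}{2}}}{15309} + \frac{2000 \pi e^{- \frac{9 \omega}{5}}}{15309}

Case ω < 0 (upper half-plane, counterclockwise contour ⇒ F(ω) = +2πi·ΣRes):
  Res_{z = \frac{9 i}{5}} g(z) = - \frac{1000 i e^{\frac{9 \omega}{5}}}{15309}
  Res_{z = \frac{9 i}{2}} g(z) = \frac{400 i e^{\frac{9 \omega}{2}}}{15309}
  F(ω) = 2πi·ΣRes = \frac{400 \pi \left(5 e^{\frac{9 \omega}{5}} - 2 e^{\frac{9 \omega}{2}}\right)}{15309}

Both cases combine into a single formula in |ω|:

F(ω) = - \frac{800 \pi e^{- \frac{9 \left|{\omega}\right|}{2}}}{15309} + \frac{2000 \pi e^{- \frac{9 \left|{\omega}\right|}{5}}}{15309}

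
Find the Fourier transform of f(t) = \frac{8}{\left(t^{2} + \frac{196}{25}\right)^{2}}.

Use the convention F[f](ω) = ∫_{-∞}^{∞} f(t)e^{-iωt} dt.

F(ω) = \frac{25 \pi \left(14 \left|{\omega}\right| + 5\right) e^{- \frac{14 \left|{\omega}\right|}{5}}}{686}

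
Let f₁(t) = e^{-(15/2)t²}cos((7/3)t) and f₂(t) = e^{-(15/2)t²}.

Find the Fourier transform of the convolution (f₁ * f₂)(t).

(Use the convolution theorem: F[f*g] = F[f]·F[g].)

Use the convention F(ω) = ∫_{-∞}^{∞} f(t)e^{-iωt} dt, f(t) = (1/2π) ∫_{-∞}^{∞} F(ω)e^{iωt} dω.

F[f₁*f₂](ω) = \frac{\pi \left(e^{\frac{14 \omega}{45}} + 1\right) e^{- \frac{\omega^{2}}{15} - \frac{7 \omega}{45} - \frac{49}{270}}}{15}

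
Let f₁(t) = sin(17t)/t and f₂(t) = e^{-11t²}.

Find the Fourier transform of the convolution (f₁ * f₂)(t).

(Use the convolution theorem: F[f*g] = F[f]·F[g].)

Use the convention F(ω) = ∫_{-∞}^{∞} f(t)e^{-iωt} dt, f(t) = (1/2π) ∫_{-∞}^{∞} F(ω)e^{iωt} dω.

F[f₁*f₂](ω) = \begin{cases} \frac{\sqrt{11} \pi^{\frac{3}{2}} e^{- \frac{\omega^{2}}{44}}}{11} & \text{for}\: \omega > -17 \wedge \omega < 17 \\0 & \text{otherwise} \end{cases}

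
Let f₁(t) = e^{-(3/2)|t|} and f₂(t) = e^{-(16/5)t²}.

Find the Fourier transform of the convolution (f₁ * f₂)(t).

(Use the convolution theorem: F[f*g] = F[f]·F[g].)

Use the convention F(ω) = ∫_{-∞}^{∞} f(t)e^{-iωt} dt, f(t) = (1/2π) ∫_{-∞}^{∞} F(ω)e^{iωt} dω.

F[f₁*f₂](ω) = \frac{3 \sqrt{5} \sqrt{\pi} e^{- \frac{5 \omega^{2}}{64}}}{4 \omega^{2} + 9}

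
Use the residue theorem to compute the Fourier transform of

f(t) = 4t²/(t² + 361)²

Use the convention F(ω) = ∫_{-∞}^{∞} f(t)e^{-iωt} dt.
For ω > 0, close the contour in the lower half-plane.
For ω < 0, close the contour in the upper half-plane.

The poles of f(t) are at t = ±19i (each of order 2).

Let g(z) = f(z)e^{-iωz}; for large |z| the factor e^{-iωz} decays in the lower half-plane when ω > 0 and in the upper half-plane when ω < 0.

Case ω > 0 (lower half-plane, clockwise contour ⇒ F(ω) = -2πi·ΣRes):
  Res_{z = - 19 i} g(z) = i \left(\frac{1}{19} - \omega\right) e^{- 19 \omega} (pole of order 2)
  F(ω) = -2πi·ΣRes = \frac{2 \pi \left(1 - 19 \omega\right) e^{- 19 \omega}}{19}

Case ω < 0 (upper half-plane, counterclockwise contour ⇒ F(ω) = +2πi·ΣRes):
  Res_{z = 19 i} g(z) = i \left(- \omega - \frac{1}{19}\right) e^{19 \omega} (pole of order 2)
  F(ω) = 2πi·ΣRes = \frac{2 \pi \left(19 \omega + 1\right) e^{19 \omega}}{19}

Both cases combine into a single formula in |ω|:

F(ω) = \frac{2 \pi \left(1 - 19 \left|{\omega}\right|\right) e^{- 19 \left|{\omega}\right|}}{19}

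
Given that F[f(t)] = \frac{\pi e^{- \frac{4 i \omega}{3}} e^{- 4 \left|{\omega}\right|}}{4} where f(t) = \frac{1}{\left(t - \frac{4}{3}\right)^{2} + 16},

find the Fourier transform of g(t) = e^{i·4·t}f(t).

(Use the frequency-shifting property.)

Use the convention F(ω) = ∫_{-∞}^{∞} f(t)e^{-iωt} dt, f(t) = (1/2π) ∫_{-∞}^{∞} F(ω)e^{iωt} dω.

F[g](ω) = \frac{\pi e^{- \frac{4 i \left(\omega - 4\right)}{3} - 4 \left|{\omega - 4}\right|}}{4}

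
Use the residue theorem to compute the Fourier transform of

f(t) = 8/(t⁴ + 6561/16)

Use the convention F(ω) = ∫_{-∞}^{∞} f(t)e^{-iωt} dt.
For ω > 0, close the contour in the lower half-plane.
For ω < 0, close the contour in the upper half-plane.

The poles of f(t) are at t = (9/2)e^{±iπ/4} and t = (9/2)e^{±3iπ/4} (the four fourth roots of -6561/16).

Let g(z) = f(z)e^{-iωz}; for large |z| the factor e^{-iωz} decays in the lower half-plane when ω > 0 and in the upper half-plane when ω < 0.

Case ω > 0 (lower half-plane, clockwise contour ⇒ F(ω) = -2πi·ΣRes):
  Res_{z = - \frac{9 \sqrt{2}}{4} - \frac{9 \sqrt{2} i}{4}} g(z) = \frac{8 \sqrt{2} \left(1 + i\right) e^{\frac{9 \sqrt{2} \omega \left(-1 + i\right)}{4}}}{729}
  Res_{z = \frac{9 \sqrt{2}}{4} - \frac{9 \sqrt{2} i}{4}} g(z) = \frac{8 \sqrt{2} \left(-1 + i\right) e^{- \frac{9 \sqrt{2} \omega \left(1 + i\right)}{4}}}{729}
  F(ω) = -2πi·ΣRes = \frac{16 \sqrt{2} \pi \left(\left(1 - i\right) e^{\frac{9 \sqrt{2} i \omega}{2}} + 1 + i\right) e^{- \frac{9 \sqrt{2} \omega \left(1 + i\right)}{4}}}{729} = \frac{64 \pi e^{- \frac{9 \sqrt{2} \omega}{4}} \sin{\left(\frac{9 \sqrt{2} \omega}{4} + \frac{\pi}{4} \right)}}{729}

Case ω < 0 (upper half-plane, counterclockwise contour ⇒ F(ω) = +2πi·ΣRes):
  Res_{z = \frac{9 \sqrt{2}}{4} + \frac{9 \sqrt{2} i}{4}} g(z) = - \frac{8 \sqrt{2} \left(1 + i\right) e^{\frac{9 \sqrt{2} \omega \left(1 - i\right)}{4}}}{729}
  Res_{z = - \frac{9 \sqrt{2}}{4} + \frac{9 \sqrt{2} i}{4}} g(z) = \frac{8 \sqrt{2} \left(1 - i\right) e^{\frac{9 \sqrt{2} \omega \left(1 + i\right)}{4}}}{729}
  F(ω) = 2πi·ΣRes = - \frac{16 \sqrt{2} i \pi \left(\left(1 + i\right) e^{\frac{9 \sqrt{2} \omega \left(1 - i\right)}{4}} - \left(1 - i\right) e^{\frac{9 \sqrt{2} \omega \left(1 + i\right)}{4}}\right)}{729} = \frac{64 \pi e^{\frac{9 \sqrt{2} \omega}{4}} \cos{\left(\frac{9 \sqrt{2} \omega}{4} + \frac{\pi}{4} \right)}}{729}

Both cases combine into a single formula in |ω|:

F(ω) = \frac{64 \pi e^{- \frac{9 \sqrt{2} \left|{\omega}\right|}{4}} \sin{\left(\frac{9 \sqrt{2} \left|{\omega}\right|}{4} + \frac{\pi}{4} \right)}}{729}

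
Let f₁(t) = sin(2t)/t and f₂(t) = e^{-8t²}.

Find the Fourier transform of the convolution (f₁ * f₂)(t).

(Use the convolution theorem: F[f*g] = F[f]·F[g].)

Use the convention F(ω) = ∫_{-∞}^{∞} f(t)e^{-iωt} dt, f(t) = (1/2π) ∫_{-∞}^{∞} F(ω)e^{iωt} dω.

F[f₁*f₂](ω) = \begin{cases} \frac{\sqrt{2} \pi^{\frac{3}{2}} e^{- \frac{\omega^{2}}{32}}}{4} & \text{for}\: \omega > -2 \wedge \omega < 2 \\0 & \text{otherwise} \end{cases}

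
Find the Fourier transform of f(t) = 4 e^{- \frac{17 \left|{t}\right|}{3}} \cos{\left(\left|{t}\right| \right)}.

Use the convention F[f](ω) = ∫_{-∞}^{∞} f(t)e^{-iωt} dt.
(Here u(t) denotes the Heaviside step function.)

F(ω) = \frac{408 \left(9 \omega^{2} + 298\right)}{81 \omega^{4} + 5040 \omega^{2} + 88804}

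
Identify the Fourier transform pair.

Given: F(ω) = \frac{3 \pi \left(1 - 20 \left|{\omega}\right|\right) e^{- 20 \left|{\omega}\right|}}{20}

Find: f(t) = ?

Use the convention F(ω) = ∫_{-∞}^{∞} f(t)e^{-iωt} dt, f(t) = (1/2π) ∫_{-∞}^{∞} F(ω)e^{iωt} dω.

f(t) = \frac{6 t^{2}}{\left(t^{2} + 400\right)^{2}}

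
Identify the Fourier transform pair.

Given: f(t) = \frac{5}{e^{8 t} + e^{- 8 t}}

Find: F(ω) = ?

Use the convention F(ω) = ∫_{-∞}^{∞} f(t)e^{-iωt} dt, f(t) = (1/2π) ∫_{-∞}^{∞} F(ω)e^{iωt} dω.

F(ω) = \frac{5 \pi}{16 \cosh{\left(\frac{\pi \omega}{16} \right)}}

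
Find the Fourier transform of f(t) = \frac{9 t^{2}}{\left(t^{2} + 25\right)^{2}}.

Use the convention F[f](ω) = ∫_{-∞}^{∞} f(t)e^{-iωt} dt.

F(ω) = \frac{9 \pi \left(1 - 5 \left|{\omega}\right|\right) e^{- 5 \left|{\omega}\right|}}{10}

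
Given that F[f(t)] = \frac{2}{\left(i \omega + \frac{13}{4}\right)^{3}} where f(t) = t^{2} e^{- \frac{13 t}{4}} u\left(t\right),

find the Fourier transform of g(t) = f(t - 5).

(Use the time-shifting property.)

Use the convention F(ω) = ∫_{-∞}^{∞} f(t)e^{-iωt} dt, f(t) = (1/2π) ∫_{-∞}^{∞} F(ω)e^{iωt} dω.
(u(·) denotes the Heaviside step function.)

F[g](ω) = \frac{128 e^{- 5 i \omega}}{\left(4 i \omega + 13\right)^{3}}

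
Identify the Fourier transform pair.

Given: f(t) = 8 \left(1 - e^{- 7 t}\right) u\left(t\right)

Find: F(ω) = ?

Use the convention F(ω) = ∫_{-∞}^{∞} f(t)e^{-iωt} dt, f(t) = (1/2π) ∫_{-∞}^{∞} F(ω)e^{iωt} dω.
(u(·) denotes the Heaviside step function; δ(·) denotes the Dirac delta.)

F(ω) = 8 \pi \delta\left(\omega\right) - \frac{56 i}{\omega \left(i \omega + 7\right)}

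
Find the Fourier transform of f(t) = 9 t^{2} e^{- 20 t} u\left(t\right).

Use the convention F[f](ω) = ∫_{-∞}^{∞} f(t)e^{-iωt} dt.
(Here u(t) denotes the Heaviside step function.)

F(ω) = \frac{18}{\left(i \omega + 20\right)^{3}}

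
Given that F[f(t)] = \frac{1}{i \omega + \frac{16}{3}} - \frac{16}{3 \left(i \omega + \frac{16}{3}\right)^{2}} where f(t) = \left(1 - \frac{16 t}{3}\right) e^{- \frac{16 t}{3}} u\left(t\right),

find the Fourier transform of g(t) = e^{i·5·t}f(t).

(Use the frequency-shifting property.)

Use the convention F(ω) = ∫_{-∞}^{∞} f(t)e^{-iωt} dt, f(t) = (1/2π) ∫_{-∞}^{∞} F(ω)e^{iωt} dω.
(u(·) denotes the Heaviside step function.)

F[g](ω) = \frac{9 i \left(5 - \omega\right)}{9 \omega^{2} - 6 \omega \left(15 + 16 i\right) - 31 + 480 i}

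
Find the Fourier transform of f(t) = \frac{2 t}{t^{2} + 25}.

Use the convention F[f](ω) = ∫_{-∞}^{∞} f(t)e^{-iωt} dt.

F(ω) = - 2 i \pi e^{- 5 \left|{\omega}\right|} \operatorname{sign}{\left(\omega \right)}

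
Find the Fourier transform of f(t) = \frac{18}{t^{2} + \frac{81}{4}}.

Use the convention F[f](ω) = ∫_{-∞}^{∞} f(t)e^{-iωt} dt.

F(ω) = 4 \pi e^{- \frac{9 \left|{\omega}\right|}{2}}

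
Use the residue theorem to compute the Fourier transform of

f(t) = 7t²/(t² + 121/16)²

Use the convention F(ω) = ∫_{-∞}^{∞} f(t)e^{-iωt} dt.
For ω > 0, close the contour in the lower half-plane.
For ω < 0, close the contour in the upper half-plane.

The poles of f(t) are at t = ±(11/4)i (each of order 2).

Let g(z) = f(z)e^{-iωz}; for large |z| the factor e^{-iωz} decays in the lower half-plane when ω > 0 and in the upper half-plane when ω < 0.

Case ω > 0 (lower half-plane, clockwise contour ⇒ F(ω) = -2πi·ΣRes):
  Res_{z = - \frac{11 i}{4}} g(z) = \frac{7 i \left(4 - 11 \omega\right) e^{- \frac{11 \omega}{4}}}{44} (pole of order 2)
  F(ω) = -2πi·ΣRes = \frac{7 \pi \left(4 - 11 \omega\right) e^{- \frac{11 \omega}{4}}}{22}

Case ω < 0 (upper half-plane, counterclockwise contour ⇒ F(ω) = +2πi·ΣRes):
  Res_{z = \frac{11 i}{4}} g(z) = \frac{7 i \left(- 11 \omega - 4\right) e^{\frac{11 \omega}{4}}}{44} (pole of order 2)
  F(ω) = 2πi·ΣRes = \frac{7 \pi \left(11 \omega + 4\right) e^{\frac{11 \omega}{4}}}{22}

Both cases combine into a single formula in |ω|:

F(ω) = \frac{7 \pi \left(4 - 11 \left|{\omega}\right|\right) e^{- \frac{11 \left|{\omega}\right|}{4}}}{22}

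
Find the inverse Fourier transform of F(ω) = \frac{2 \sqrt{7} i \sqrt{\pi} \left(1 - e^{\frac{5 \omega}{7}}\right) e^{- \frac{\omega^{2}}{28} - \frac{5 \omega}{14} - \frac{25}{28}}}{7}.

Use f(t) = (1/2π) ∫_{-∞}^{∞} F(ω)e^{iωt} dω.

f(t) = 4 e^{- 7 t^{2}} \sin{\left(5 t \right)}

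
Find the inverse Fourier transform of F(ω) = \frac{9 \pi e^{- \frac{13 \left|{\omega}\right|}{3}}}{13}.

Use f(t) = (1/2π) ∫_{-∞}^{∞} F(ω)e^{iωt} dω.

f(t) = \frac{3}{t^{2} + \frac{169}{9}}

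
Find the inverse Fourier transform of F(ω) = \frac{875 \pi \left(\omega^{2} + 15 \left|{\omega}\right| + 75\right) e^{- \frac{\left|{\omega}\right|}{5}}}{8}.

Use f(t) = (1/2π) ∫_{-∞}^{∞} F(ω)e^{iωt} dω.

f(t) = \frac{7}{\left(t^{2} + \frac{1}{25}\right)^{3}}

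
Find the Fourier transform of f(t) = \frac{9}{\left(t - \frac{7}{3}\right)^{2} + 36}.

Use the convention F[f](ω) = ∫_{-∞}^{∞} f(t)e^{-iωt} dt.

F(ω) = \frac{3 \pi e^{- \frac{7 i \omega}{3} - 6 \left|{\omega}\right|}}{2}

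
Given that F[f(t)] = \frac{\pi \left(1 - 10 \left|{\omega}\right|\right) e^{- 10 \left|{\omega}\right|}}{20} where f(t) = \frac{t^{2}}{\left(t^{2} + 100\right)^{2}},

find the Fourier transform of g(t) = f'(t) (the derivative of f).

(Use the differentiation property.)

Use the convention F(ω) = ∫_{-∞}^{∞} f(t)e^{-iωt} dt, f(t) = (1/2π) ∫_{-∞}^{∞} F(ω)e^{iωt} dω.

F[g](ω) = \frac{i \pi \omega \left(1 - 10 \left|{\omega}\right|\right) e^{- 10 \left|{\omega}\right|}}{20}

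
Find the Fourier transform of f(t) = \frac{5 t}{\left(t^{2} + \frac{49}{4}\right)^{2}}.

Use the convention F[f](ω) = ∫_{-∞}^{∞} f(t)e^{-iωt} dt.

F(ω) = - \frac{5 i \pi \omega e^{- \frac{7 \left|{\omega}\right|}{2}}}{7}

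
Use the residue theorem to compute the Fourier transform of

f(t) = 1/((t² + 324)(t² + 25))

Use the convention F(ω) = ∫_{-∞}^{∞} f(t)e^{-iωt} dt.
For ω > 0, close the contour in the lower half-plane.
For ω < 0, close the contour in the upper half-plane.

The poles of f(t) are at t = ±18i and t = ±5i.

Let g(z) = f(z)e^{-iωz}; for large |z| the factor e^{-iωz} decays in the lower half-plane when ω > 0 and in the upper half-plane when ω < 0.

Case ω > 0 (lower half-plane, clockwise contour ⇒ F(ω) = -2πi·ΣRes):
  Res_{z = - 18 i} g(z) = - \frac{i e^{- 18 \omega}}{10764}
  Res_{z = - 5 i} g(z) = \frac{i e^{- 5 \omega}}{2990}
  F(ω) = -2πi·ΣRes = \frac{\pi \left(18 e^{13 \omega} - 5\right) e^{- 18 \omega}}{26910}

Case ω < 0 (upper half-plane, counterclockwise contour ⇒ F(ω) = +2πi·ΣRes):
  Res_{z = 18 i} g(z) = \frac{i e^{18 \omega}}{10764}
  Res_{z = 5 i} g(z) = - \frac{i e^{5 \omega}}{2990}
  F(ω) = 2πi·ΣRes = \frac{\pi \left(18 - 5 e^{13 \omega}\right) e^{5 \omega}}{26910}

Both cases combine into a single formula in |ω|:

F(ω) = \frac{\pi \left(18 e^{13 \left|{\omega}\right|} - 5\right) e^{- 18 \left|{\omega}\right|}}{26910}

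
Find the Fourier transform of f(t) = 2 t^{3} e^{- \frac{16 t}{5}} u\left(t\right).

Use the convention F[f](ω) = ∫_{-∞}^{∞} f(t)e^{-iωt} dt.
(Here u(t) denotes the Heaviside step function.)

F(ω) = \frac{7500}{\left(5 i \omega + 16\right)^{4}}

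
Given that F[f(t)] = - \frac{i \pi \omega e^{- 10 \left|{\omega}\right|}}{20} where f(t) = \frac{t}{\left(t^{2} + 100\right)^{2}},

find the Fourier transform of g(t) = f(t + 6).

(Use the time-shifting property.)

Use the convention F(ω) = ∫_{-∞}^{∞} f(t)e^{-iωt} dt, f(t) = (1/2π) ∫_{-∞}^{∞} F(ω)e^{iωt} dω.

F[g](ω) = - \frac{i \pi \omega e^{6 i \omega - 10 \left|{\omega}\right|}}{20}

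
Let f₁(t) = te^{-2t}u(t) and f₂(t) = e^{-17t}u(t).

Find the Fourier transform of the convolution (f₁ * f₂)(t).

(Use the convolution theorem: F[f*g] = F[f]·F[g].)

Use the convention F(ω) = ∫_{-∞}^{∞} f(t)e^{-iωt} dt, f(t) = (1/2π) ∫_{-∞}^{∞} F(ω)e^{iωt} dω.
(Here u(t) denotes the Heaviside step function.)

F[f₁*f₂](ω) = \frac{1}{\left(i \omega + 2\right)^{2} \left(i \omega + 17\right)}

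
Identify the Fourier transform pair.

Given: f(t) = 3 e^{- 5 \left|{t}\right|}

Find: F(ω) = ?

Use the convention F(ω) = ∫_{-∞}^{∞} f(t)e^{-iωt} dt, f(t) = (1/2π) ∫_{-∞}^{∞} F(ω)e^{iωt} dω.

F(ω) = \frac{30}{\omega^{2} + 25}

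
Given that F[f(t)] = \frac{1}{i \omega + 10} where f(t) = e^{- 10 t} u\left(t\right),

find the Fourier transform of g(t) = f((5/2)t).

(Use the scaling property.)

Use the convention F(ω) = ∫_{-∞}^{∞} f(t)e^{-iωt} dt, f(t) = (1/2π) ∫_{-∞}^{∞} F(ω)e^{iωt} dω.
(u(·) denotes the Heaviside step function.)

F[g](ω) = \frac{1}{i \omega + 25}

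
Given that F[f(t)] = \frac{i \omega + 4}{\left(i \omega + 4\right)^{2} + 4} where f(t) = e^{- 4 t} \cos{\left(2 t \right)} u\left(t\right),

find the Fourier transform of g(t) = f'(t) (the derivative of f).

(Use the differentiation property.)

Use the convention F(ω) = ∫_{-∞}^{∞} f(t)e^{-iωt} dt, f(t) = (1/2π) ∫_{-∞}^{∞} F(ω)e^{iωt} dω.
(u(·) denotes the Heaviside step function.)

F[g](ω) = \frac{i \omega \left(i \omega + 4\right)}{\left(i \omega + 4\right)^{2} + 4}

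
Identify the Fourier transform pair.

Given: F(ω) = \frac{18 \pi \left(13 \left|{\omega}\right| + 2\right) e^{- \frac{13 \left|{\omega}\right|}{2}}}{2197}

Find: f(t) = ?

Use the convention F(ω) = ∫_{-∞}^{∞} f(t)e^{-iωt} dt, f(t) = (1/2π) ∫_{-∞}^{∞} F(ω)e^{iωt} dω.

f(t) = \frac{9}{\left(t^{2} + \frac{169}{4}\right)^{2}}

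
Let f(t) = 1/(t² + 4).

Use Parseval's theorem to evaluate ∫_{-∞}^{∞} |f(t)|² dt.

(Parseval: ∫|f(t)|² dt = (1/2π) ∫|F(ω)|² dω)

∫|f(t)|² dt = \frac{\pi}{16}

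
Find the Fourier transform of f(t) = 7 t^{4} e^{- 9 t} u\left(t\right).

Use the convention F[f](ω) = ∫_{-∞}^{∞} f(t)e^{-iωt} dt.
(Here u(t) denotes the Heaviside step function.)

F(ω) = \frac{168}{\left(i \omega + 9\right)^{5}}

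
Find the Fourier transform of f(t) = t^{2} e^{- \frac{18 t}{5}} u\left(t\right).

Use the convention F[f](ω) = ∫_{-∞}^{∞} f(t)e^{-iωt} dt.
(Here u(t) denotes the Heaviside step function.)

F(ω) = \frac{250}{\left(5 i \omega + 18\right)^{3}}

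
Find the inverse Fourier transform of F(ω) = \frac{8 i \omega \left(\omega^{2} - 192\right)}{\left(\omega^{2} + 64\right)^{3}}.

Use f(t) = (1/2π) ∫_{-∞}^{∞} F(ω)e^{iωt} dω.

f(t) = 2 t e^{- 8 \left|{t}\right|} \left|{t}\right|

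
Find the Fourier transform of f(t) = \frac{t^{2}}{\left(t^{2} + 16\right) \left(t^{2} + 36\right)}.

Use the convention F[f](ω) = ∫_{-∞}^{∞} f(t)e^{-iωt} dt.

F(ω) = \frac{\pi \left(3 - 2 e^{2 \left|{\omega}\right|}\right) e^{- 6 \left|{\omega}\right|}}{10}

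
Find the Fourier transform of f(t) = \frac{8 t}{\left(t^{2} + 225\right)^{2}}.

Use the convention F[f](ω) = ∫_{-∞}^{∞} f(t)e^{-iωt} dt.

F(ω) = - \frac{4 i \pi \omega e^{- 15 \left|{\omega}\right|}}{15}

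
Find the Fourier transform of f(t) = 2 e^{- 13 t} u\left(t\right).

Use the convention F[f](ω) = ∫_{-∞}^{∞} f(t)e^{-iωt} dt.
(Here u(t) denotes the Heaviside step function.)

F(ω) = \frac{2}{i \omega + 13}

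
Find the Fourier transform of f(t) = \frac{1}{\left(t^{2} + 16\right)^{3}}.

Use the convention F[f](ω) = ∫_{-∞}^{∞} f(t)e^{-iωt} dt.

F(ω) = \frac{\pi \left(16 \omega^{2} + 12 \left|{\omega}\right| + 3\right) e^{- 4 \left|{\omega}\right|}}{8192}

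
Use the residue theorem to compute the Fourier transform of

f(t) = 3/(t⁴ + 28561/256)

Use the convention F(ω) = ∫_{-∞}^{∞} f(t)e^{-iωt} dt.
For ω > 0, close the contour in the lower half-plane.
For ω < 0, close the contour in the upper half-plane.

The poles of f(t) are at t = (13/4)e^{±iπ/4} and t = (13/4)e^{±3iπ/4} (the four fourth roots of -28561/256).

Let g(z) = f(z)e^{-iωz}; for large |z| the factor e^{-iωz} decays in the lower half-plane when ω > 0 and in the upper half-plane when ω < 0.

Case ω > 0 (lower half-plane, clockwise contour ⇒ F(ω) = -2πi·ΣRes):
  Res_{z = - \frac{13 \sqrt{2}}{8} - \frac{13 \sqrt{2} i}{8}} g(z) = \frac{24 \sqrt{2} \left(1 + i\right) e^{\frac{13 \sqrt{2} \omega \left(-1 + i\right)}{8}}}{2197}
  Res_{z = \frac{13 \sqrt{2}}{8} - \frac{13 \sqrt{2} i}{8}} g(z) = \frac{24 \sqrt{2} \left(-1 + i\right) e^{- \frac{13 \sqrt{2} \omega \left(1 + i\right)}{8}}}{2197}
  F(ω) = -2πi·ΣRes = \frac{48 \sqrt{2} \pi \left(\left(1 - i\right) e^{\frac{13 \sqrt{2} i \omega}{4}} + 1 + i\right) e^{- \frac{13 \sqrt{2} \omega \left(1 + i\right)}{8}}}{2197} = \frac{192 \pi e^{- \frac{13 \sqrt{2} \omega}{8}} \sin{\left(\frac{13 \sqrt{2} \omega}{8} + \frac{\pi}{4} \right)}}{2197}

Case ω < 0 (upper half-plane, counterclockwise contour ⇒ F(ω) = +2πi·ΣRes):
  Res_{z = \frac{13 \sqrt{2}}{8} + \frac{13 \sqrt{2} i}{8}} g(z) = - \frac{24 \sqrt{2} \left(1 + i\right) e^{\frac{13 \sqrt{2} \omega \left(1 - i\right)}{8}}}{2197}
  Res_{z = - \frac{13 \sqrt{2}}{8} + \frac{13 \sqrt{2} i}{8}} g(z) = \frac{24 \sqrt{2} \left(1 - i\right) e^{\frac{13 \sqrt{2} \omega \left(1 + i\right)}{8}}}{2197}
  F(ω) = 2πi·ΣRes = - \frac{48 \sqrt{2} i \pi \left(\left(1 + i\right) e^{\frac{13 \sqrt{2} \omega \left(1 - i\right)}{8}} - \left(1 - i\right) e^{\frac{13 \sqrt{2} \omega \left(1 + i\right)}{8}}\right)}{2197} = \frac{192 \pi e^{\frac{13 \sqrt{2} \omega}{8}} \cos{\left(\frac{13 \sqrt{2} \omega}{8} + \frac{\pi}{4} \right)}}{2197}

Both cases combine into a single formula in |ω|:

F(ω) = \frac{192 \pi e^{- \frac{13 \sqrt{2} \left|{\omega}\right|}{8}} \sin{\left(\frac{13 \sqrt{2} \left|{\omega}\right|}{8} + \frac{\pi}{4} \right)}}{2197}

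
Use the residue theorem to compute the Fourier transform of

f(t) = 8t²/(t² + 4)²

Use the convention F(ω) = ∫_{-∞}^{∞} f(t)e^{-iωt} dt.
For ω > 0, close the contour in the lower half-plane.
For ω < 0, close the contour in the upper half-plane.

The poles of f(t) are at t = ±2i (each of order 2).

Let g(z) = f(z)e^{-iωz}; for large |z| the factor e^{-iωz} decays in the lower half-plane when ω > 0 and in the upper half-plane when ω < 0.

Case ω > 0 (lower half-plane, clockwise contour ⇒ F(ω) = -2πi·ΣRes):
  Res_{z = - 2 i} g(z) = i \left(1 - 2 \omega\right) e^{- 2 \omega} (pole of order 2)
  F(ω) = -2πi·ΣRes = 2 \pi \left(1 - 2 \omega\right) e^{- 2 \omega}

Case ω < 0 (upper half-plane, counterclockwise contour ⇒ F(ω) = +2πi·ΣRes):
  Res_{z = 2 i} g(z) = i \left(- 2 \omega - 1\right) e^{2 \omega} (pole of order 2)
  F(ω) = 2πi·ΣRes = 2 \pi \left(2 \omega + 1\right) e^{2 \omega}

Both cases combine into a single formula in |ω|:

F(ω) = 2 \pi \left(1 - 2 \left|{\omega}\right|\right) e^{- 2 \left|{\omega}\right|}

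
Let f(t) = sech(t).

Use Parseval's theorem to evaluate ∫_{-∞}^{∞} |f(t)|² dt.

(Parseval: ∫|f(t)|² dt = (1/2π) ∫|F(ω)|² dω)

∫|f(t)|² dt = 2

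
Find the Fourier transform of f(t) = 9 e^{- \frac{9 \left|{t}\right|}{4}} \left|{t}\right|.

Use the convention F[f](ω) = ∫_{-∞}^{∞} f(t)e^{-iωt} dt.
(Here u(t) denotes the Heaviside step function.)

F(ω) = \frac{288 \left(81 - 16 \omega^{2}\right)}{\left(16 \omega^{2} + 81\right)^{2}}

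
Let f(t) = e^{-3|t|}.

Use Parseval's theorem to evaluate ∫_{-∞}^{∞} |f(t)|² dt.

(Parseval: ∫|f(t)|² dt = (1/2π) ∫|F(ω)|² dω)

∫|f(t)|² dt = \frac{1}{3}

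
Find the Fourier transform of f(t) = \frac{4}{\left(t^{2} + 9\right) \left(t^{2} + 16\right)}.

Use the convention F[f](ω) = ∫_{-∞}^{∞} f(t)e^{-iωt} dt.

F(ω) = \frac{\pi \left(4 e^{\left|{\omega}\right|} - 3\right) e^{- 4 \left|{\omega}\right|}}{21}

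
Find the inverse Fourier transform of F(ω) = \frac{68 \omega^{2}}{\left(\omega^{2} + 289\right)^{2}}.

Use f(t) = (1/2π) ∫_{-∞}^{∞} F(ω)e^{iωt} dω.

f(t) = \left(1 - 17 \left|{t}\right|\right) e^{- 17 \left|{t}\right|}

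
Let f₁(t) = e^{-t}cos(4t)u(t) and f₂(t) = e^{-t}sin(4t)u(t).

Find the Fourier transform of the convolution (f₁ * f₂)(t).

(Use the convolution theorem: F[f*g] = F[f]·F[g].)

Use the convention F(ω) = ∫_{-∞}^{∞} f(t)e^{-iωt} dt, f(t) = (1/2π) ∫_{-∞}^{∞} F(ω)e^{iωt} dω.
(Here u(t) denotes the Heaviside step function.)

F[f₁*f₂](ω) = \frac{4 \left(i \omega + 1\right)}{\left(\left(i \omega + 1\right)^{2} + 16\right)^{2}}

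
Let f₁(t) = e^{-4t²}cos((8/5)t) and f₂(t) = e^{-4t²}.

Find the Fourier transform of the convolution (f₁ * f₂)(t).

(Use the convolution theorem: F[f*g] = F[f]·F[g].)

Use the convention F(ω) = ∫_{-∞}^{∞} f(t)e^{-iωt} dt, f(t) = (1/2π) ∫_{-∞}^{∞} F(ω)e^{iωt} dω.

F[f₁*f₂](ω) = \frac{\pi e^{- \frac{\omega^{2}}{8} - \frac{4}{25}} \cosh{\left(\frac{\omega}{5} \right)}}{4}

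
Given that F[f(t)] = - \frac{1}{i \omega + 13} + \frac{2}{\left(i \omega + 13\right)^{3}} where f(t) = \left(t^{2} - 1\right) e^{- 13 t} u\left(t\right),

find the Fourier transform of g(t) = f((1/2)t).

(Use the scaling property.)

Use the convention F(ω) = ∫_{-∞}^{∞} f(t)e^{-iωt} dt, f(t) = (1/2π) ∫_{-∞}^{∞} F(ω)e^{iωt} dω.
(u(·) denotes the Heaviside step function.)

F[g](ω) = \frac{2 \left(4 i \omega - \left(2 i \omega + 13\right)^{3} + 26\right)}{\left(2 i \omega + 13\right)^{4}}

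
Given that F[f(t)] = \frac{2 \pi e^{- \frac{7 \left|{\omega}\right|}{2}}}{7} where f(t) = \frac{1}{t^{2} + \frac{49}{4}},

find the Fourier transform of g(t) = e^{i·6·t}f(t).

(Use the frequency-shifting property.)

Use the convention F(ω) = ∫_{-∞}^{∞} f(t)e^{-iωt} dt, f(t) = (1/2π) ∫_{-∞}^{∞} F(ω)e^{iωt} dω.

F[g](ω) = \frac{2 \pi e^{- \frac{7 \left|{\omega - 6}\right|}{2}}}{7}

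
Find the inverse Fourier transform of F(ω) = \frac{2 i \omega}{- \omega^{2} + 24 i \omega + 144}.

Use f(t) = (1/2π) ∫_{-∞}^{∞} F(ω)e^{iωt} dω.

f(t) = 2 \left(1 - 12 t\right) e^{- 12 t} u\left(t\right)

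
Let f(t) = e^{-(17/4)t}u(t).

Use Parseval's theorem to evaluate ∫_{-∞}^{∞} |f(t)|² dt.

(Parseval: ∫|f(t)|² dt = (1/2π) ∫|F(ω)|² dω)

∫|f(t)|² dt = \frac{2}{17}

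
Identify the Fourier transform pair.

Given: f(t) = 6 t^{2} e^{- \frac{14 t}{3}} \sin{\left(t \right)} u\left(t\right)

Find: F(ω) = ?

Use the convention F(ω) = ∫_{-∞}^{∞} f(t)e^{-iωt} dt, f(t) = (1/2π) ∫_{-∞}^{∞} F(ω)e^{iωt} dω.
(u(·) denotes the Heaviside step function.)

F(ω) = \frac{2916 \left(\left(3 i \omega + 14\right)^{2} - 3\right)}{\left(\left(3 i \omega + 14\right)^{2} + 9\right)^{3}}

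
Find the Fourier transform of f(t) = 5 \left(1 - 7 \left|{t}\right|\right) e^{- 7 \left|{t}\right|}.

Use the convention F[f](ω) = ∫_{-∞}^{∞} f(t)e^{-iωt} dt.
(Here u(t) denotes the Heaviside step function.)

F(ω) = \frac{140 \omega^{2}}{\left(\omega^{2} + 49\right)^{2}}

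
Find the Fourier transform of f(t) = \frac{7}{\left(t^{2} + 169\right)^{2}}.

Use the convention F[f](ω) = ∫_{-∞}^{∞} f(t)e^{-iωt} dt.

F(ω) = \frac{7 \pi \left(13 \left|{\omega}\right| + 1\right) e^{- 13 \left|{\omega}\right|}}{4394}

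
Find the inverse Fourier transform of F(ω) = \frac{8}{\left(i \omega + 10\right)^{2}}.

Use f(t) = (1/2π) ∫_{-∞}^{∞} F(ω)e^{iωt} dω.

f(t) = 8 t e^{- 10 t} u\left(t\right)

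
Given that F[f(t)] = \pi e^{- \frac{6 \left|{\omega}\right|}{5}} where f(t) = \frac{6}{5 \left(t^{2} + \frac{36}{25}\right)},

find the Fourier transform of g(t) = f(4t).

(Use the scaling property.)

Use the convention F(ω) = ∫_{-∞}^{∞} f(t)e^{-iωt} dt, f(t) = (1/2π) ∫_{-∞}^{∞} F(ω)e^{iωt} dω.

F[g](ω) = \frac{\pi e^{- \frac{3 \left|{\omega}\right|}{10}}}{4}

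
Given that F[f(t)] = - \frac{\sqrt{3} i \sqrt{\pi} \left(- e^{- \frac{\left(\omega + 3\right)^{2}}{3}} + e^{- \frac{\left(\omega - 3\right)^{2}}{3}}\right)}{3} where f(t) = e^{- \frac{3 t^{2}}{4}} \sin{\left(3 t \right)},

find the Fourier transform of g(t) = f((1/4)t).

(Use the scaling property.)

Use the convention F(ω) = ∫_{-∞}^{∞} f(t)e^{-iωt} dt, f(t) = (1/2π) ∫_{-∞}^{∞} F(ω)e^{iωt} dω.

F[g](ω) = \frac{4 \sqrt{3} i \sqrt{\pi} \left(1 - e^{16 \omega}\right) e^{- \frac{16 \omega^{2}}{3} - 8 \omega - 3}}{3}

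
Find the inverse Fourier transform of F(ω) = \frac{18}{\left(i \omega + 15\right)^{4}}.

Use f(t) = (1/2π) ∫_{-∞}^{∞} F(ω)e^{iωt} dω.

f(t) = 3 t^{3} e^{- 15 t} u\left(t\right)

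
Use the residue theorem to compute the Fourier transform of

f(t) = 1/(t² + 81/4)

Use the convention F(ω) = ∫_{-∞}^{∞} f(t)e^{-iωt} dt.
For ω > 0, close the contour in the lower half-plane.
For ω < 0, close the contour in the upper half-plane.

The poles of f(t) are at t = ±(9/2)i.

Let g(z) = f(z)e^{-iωz}; for large |z| the factor e^{-iωz} decays in the lower half-plane when ω > 0 and in the upper half-plane when ω < 0.

Case ω > 0 (lower half-plane, clockwise contour ⇒ F(ω) = -2πi·ΣRes):
  Res_{z = - \frac{9 i}{2}} g(z) = \frac{i e^{- \frac{9 \omega}{2}}}{9}
  F(ω) = -2πi·ΣRes = \frac{2 \pi e^{- \frac{9 \omega}{2}}}{9}

Case ω < 0 (upper half-plane, counterclockwise contour ⇒ F(ω) = +2πi·ΣRes):
  Res_{z = \frac{9 i}{2}} g(z) = - \frac{i e^{\frac{9 \omega}{2}}}{9}
  F(ω) = 2πi·ΣRes = \frac{2 \pi e^{\frac{9 \omega}{2}}}{9}

Both cases combine into a single formula in |ω|:

F(ω) = \frac{2 \pi e^{- \frac{9 \left|{\omega}\right|}{2}}}{9}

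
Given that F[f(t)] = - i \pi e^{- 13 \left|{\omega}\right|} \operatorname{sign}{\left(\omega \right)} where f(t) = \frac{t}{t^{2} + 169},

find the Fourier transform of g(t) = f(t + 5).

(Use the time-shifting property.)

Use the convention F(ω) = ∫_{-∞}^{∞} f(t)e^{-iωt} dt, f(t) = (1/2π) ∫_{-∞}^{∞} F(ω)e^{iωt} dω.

F[g](ω) = - i \pi e^{5 i \omega} e^{- 13 \left|{\omega}\right|} \operatorname{sign}{\left(\omega \right)}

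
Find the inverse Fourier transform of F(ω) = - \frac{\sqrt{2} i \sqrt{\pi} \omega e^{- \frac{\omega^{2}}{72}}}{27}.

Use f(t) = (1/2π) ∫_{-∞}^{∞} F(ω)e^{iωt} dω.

f(t) = 8 t e^{- 18 t^{2}}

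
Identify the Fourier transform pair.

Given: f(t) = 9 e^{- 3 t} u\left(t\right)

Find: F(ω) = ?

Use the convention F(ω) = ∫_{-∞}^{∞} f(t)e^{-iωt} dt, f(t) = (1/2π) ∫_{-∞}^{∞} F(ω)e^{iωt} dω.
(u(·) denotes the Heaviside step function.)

F(ω) = \frac{9}{i \omega + 3}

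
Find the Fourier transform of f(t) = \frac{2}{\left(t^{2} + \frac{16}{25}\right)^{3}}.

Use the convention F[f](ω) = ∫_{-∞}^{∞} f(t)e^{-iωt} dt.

F(ω) = \frac{125 \pi \left(16 \omega^{2} + 60 \left|{\omega}\right| + 75\right) e^{- \frac{4 \left|{\omega}\right|}{5}}}{4096}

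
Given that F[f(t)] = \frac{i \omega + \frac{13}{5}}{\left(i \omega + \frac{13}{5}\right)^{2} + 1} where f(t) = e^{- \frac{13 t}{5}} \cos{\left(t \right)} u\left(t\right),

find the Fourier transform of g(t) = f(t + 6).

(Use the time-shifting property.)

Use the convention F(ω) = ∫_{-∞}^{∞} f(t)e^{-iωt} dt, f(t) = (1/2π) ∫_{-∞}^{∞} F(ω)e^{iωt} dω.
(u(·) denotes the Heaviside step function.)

F[g](ω) = \frac{\left(25 i \omega + 65\right) e^{6 i \omega}}{\left(5 i \omega + 13\right)^{2} + 25}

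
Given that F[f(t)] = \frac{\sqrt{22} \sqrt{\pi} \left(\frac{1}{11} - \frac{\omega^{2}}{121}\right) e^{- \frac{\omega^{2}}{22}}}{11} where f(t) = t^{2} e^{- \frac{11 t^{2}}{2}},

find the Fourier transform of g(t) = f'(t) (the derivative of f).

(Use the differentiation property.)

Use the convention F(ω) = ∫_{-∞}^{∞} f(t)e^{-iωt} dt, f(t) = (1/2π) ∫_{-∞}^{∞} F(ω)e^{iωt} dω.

F[g](ω) = \frac{\sqrt{22} i \sqrt{\pi} \omega \left(11 - \omega^{2}\right) e^{- \frac{\omega^{2}}{22}}}{1331}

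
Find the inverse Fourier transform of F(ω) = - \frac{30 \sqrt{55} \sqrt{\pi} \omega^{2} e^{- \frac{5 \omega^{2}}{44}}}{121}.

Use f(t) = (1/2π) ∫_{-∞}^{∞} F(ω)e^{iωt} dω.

f(t) = 6 \left(\frac{44 t^{2}}{5} - 2\right) e^{- \frac{11 t^{2}}{5}}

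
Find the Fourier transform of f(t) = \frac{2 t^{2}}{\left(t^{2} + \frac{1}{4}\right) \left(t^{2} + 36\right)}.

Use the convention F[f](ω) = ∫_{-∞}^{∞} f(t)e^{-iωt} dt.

F(ω) = \frac{48 \pi e^{- 6 \left|{\omega}\right|}}{143} - \frac{4 \pi e^{- \frac{\left|{\omega}\right|}{2}}}{143}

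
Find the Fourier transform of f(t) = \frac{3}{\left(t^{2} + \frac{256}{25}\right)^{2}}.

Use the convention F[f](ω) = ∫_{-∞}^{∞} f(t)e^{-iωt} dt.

F(ω) = \frac{75 \pi \left(16 \left|{\omega}\right| + 5\right) e^{- \frac{16 \left|{\omega}\right|}{5}}}{8192}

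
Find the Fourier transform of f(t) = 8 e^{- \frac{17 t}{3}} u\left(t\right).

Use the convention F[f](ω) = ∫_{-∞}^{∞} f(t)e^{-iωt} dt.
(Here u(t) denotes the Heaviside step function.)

F(ω) = \frac{24}{3 i \omega + 17}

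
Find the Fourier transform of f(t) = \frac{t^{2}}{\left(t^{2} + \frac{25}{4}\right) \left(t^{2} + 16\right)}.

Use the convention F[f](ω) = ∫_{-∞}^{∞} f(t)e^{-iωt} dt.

F(ω) = \frac{16 \pi e^{- 4 \left|{\omega}\right|}}{39} - \frac{10 \pi e^{- \frac{5 \left|{\omega}\right|}{2}}}{39}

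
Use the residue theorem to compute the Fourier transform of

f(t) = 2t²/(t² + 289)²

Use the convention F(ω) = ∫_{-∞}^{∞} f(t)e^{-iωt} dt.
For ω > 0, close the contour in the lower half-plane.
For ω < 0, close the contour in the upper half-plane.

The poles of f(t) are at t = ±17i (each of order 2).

Let g(z) = f(z)e^{-iωz}; for large |z| the factor e^{-iωz} decays in the lower half-plane when ω > 0 and in the upper half-plane when ω < 0.

Case ω > 0 (lower half-plane, clockwise contour ⇒ F(ω) = -2πi·ΣRes):
  Res_{z = - 17 i} g(z) = \frac{i \left(1 - 17 \omega\right) e^{- 17 \omega}}{34} (pole of order 2)
  F(ω) = -2πi·ΣRes = \frac{\pi \left(1 - 17 \omega\right) e^{- 17 \omega}}{17}

Case ω < 0 (upper half-plane, counterclockwise contour ⇒ F(ω) = +2πi·ΣRes):
  Res_{z = 17 i} g(z) = \frac{i \left(- 17 \omega - 1\right) e^{17 \omega}}{34} (pole of order 2)
  F(ω) = 2πi·ΣRes = \frac{\pi \left(17 \omega + 1\right) e^{17 \omega}}{17}

Both cases combine into a single formula in |ω|:

F(ω) = \frac{\pi \left(1 - 17 \left|{\omega}\right|\right) e^{- 17 \left|{\omega}\right|}}{17}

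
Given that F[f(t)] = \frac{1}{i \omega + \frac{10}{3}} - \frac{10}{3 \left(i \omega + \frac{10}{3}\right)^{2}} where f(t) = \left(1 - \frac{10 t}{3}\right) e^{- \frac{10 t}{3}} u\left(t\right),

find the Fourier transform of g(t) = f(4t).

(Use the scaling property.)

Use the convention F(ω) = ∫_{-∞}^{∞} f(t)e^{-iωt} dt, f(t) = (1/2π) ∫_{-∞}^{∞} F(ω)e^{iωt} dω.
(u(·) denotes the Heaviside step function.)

F[g](ω) = \frac{9 i \omega}{- 9 \omega^{2} + 240 i \omega + 1600}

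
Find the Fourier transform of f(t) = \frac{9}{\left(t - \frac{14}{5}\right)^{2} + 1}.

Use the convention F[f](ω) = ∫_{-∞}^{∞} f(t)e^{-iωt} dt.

F(ω) = 9 \pi e^{- \frac{14 i \omega}{5} - \left|{\omega}\right|}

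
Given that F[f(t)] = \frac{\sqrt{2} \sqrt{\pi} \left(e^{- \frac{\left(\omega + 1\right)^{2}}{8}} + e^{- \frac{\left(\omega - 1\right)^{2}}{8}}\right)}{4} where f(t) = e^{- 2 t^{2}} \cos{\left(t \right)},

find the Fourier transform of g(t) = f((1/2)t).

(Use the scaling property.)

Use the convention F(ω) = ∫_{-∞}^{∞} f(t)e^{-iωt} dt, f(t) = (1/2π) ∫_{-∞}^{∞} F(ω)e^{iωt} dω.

F[g](ω) = \frac{\sqrt{2} \sqrt{\pi} \left(e^{\omega} + 1\right) e^{- \frac{\omega^{2}}{2} - \frac{\omega}{2} - \frac{1}{8}}}{2}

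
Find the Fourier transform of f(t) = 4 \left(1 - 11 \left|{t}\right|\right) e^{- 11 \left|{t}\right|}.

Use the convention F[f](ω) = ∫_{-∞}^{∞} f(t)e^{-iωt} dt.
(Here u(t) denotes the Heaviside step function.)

F(ω) = \frac{176 \omega^{2}}{\left(\omega^{2} + 121\right)^{2}}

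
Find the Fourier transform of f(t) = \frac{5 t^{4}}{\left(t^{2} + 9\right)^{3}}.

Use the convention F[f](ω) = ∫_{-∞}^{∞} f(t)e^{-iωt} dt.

F(ω) = \frac{5 \pi \left(3 \omega^{2} - 5 \left|{\omega}\right| + 1\right) e^{- 3 \left|{\omega}\right|}}{8}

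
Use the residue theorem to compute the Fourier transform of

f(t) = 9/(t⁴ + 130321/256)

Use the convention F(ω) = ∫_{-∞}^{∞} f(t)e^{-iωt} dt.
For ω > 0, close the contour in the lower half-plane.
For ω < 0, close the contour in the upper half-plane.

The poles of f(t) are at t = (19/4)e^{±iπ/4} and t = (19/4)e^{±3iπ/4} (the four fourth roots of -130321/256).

Let g(z) = f(z)e^{-iωz}; for large |z| the factor e^{-iωz} decays in the lower half-plane when ω > 0 and in the upper half-plane when ω < 0.

Case ω > 0 (lower half-plane, clockwise contour ⇒ F(ω) = -2πi·ΣRes):
  Res_{z = - \frac{19 \sqrt{2}}{8} - \frac{19 \sqrt{2} i}{8}} g(z) = \frac{72 \sqrt{2} \left(1 + i\right) e^{\frac{19 \sqrt{2} \omega \left(-1 + i\right)}{8}}}{6859}
  Res_{z = \frac{19 \sqrt{2}}{8} - \frac{19 \sqrt{2} i}{8}} g(z) = \frac{72 \sqrt{2} \left(-1 + i\right) e^{- \frac{19 \sqrt{2} \omega \left(1 + i\right)}{8}}}{6859}
  F(ω) = -2πi·ΣRes = \frac{144 \sqrt{2} \pi \left(\left(1 - i\right) e^{\frac{19 \sqrt{2} i \omega}{4}} + 1 + i\right) e^{- \frac{19 \sqrt{2} \omega \left(1 + i\right)}{8}}}{6859} = \frac{576 \pi e^{- \frac{19 \sqrt{2} \omega}{8}} \sin{\left(\frac{19 \sqrt{2} \omega}{8} + \frac{\pi}{4} \right)}}{6859}

Case ω < 0 (upper half-plane, counterclockwise contour ⇒ F(ω) = +2πi·ΣRes):
  Res_{z = \frac{19 \sqrt{2}}{8} + \frac{19 \sqrt{2} i}{8}} g(z) = - \frac{72 \sqrt{2} \left(1 + i\right) e^{\frac{19 \sqrt{2} \omega \left(1 - i\right)}{8}}}{6859}
  Res_{z = - \frac{19 \sqrt{2}}{8} + \frac{19 \sqrt{2} i}{8}} g(z) = \frac{72 \sqrt{2} \left(1 - i\right) e^{\frac{19 \sqrt{2} \omega \left(1 + i\right)}{8}}}{6859}
  F(ω) = 2πi·ΣRes = - \frac{144 \sqrt{2} i \pi \left(\left(1 + i\right) e^{\frac{19 \sqrt{2} \omega \left(1 - i\right)}{8}} - \left(1 - i\right) e^{\frac{19 \sqrt{2} \omega \left(1 + i\right)}{8}}\right)}{6859} = \frac{576 \pi e^{\frac{19 \sqrt{2} \omega}{8}} \cos{\left(\frac{19 \sqrt{2} \omega}{8} + \frac{\pi}{4} \right)}}{6859}

Both cases combine into a single formula in |ω|:

F(ω) = \frac{576 \pi e^{- \frac{19 \sqrt{2} \left|{\omega}\right|}{8}} \sin{\left(\frac{19 \sqrt{2} \left|{\omega}\right|}{8} + \frac{\pi}{4} \right)}}{6859}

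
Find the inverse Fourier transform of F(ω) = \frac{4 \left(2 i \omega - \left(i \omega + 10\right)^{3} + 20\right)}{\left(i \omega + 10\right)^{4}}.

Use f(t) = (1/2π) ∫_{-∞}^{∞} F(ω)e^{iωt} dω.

f(t) = 4 \left(t^{2} - 1\right) e^{- 10 t} u\left(t\right)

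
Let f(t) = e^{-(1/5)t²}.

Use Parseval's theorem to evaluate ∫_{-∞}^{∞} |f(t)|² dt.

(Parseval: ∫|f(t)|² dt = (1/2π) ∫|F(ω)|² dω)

∫|f(t)|² dt = \frac{\sqrt{10} \sqrt{\pi}}{2}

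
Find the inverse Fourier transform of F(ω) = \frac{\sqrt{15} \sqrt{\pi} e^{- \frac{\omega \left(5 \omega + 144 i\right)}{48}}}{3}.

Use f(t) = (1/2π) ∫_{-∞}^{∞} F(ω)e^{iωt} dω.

f(t) = 2 e^{- \frac{12 \left(t - 3\right)^{2}}{5}}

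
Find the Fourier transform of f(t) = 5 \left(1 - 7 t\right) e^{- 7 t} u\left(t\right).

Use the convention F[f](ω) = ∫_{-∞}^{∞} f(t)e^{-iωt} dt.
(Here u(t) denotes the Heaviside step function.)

F(ω) = \frac{5 i \omega}{- \omega^{2} + 14 i \omega + 49}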